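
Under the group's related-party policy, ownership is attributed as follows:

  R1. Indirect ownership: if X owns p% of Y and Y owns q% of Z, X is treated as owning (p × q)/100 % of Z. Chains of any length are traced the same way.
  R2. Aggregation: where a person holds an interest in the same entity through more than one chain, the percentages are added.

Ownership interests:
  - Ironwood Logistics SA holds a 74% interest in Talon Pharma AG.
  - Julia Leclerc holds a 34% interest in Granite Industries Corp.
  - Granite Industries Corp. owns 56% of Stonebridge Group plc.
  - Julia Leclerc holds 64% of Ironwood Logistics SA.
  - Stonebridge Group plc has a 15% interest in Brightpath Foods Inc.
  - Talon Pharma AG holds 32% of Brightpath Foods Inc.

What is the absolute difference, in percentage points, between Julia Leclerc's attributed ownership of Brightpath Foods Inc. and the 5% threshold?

Chain via Granite Industries Corp. → Stonebridge Group plc (R1): 34% × 56% × 15% = 2.856% of Brightpath Foods Inc.
Chain via Ironwood Logistics SA → Talon Pharma AG (R1): 64% × 74% × 32% = 15.1552% of Brightpath Foods Inc.
Aggregating (R2): 2.856% + 15.1552% = 18.0112%.
18.0112% exceeds the 5% threshold by 13.0112 percentage points.

13.0112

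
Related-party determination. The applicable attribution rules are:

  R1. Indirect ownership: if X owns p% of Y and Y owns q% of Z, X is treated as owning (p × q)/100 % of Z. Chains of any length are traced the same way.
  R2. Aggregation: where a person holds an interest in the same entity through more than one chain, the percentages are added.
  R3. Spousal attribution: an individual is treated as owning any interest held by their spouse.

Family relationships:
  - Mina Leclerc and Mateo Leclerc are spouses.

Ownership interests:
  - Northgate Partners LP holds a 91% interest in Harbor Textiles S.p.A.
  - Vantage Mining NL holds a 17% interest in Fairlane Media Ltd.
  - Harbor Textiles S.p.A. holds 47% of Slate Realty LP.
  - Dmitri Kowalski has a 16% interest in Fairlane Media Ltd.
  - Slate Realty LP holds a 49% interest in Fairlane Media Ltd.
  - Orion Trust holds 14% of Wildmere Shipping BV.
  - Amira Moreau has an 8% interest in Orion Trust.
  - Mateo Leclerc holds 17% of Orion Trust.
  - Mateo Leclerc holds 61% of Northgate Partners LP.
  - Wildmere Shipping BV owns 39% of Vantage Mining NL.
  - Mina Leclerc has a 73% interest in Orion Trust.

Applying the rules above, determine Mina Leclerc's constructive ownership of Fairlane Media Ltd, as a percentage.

By spousal attribution (R3), Mina Leclerc is treated as also owning Mateo Leclerc's interest in Orion Trust, giving 73% + 17% = 90%.
By spousal attribution (R3), Mina Leclerc is treated as owning Mateo Leclerc's 61% interest in Northgate Partners LP.
Chain via Orion Trust → Wildmere Shipping BV → Vantage Mining NL (R1): 90% × 14% × 39% × 17% = 0.83538% of Fairlane Media Ltd.
Chain via Northgate Partners LP → Harbor Textiles S.p.A. → Slate Realty LP (R1): 61% × 91% × 47% × 49% = 12.783953% of Fairlane Media Ltd.
Aggregating (R2): 0.83538% + 12.783953% = 13.619333%.

13.619333%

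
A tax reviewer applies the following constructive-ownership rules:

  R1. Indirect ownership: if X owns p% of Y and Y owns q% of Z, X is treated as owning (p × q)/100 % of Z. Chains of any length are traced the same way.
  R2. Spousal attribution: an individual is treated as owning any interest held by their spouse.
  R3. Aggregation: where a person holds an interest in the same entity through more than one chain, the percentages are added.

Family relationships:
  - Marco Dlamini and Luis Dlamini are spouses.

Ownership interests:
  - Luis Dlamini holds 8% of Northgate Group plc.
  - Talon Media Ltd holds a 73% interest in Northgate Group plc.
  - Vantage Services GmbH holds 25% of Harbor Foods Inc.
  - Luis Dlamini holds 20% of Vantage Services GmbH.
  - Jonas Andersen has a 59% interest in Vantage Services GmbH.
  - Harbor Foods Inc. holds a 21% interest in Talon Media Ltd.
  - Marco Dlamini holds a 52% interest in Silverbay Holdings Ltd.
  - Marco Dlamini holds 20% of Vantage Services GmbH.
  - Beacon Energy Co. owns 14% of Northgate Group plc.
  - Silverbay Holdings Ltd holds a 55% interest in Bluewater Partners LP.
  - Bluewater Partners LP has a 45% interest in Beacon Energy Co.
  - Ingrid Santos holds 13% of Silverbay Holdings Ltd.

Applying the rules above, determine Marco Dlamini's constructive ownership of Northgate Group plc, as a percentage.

11.3348%

By spousal attribution (R2), Marco Dlamini is treated as also owning Luis Dlamini's interest in Vantage Services GmbH, giving 20% + 20% = 40%.
By spousal attribution (R2), Marco Dlamini is treated as owning Luis Dlamini's 8% interest in Northgate Group plc.
Chain via Vantage Services GmbH → Harbor Foods Inc. → Talon Media Ltd (R1): 40% × 25% × 21% × 73% = 1.533% of Northgate Group plc.
Chain via Silverbay Holdings Ltd → Bluewater Partners LP → Beacon Energy Co. (R1): 52% × 55% × 45% × 14% = 1.8018% of Northgate Group plc.
Direct interest in Northgate Group plc: 8%.
Aggregating (R3): 1.533% + 1.8018% + 8% = 11.3348%.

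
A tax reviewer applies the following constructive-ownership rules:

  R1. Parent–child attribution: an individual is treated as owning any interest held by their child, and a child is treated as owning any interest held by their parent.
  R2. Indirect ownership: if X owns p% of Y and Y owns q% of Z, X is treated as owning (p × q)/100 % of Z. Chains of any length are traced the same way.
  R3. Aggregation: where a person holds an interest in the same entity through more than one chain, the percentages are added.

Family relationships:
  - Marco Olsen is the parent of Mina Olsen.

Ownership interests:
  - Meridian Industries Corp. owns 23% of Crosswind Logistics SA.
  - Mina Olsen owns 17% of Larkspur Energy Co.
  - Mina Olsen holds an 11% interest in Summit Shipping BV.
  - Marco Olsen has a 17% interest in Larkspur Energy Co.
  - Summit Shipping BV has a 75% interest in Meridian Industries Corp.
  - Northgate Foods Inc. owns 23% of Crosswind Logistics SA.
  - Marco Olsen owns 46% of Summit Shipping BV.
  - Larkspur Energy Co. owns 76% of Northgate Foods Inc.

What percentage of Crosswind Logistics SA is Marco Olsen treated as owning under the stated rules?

15.7757%

By parent–child attribution (R1), Marco Olsen is treated as also owning Mina Olsen's interest in Summit Shipping BV, giving 46% + 11% = 57%.
By parent–child attribution (R1), Marco Olsen is treated as also owning Mina Olsen's interest in Larkspur Energy Co, giving 17% + 17% = 34%.
Chain via Summit Shipping BV → Meridian Industries Corp. (R2): 57% × 75% × 23% = 9.8325% of Crosswind Logistics SA.
Chain via Larkspur Energy Co. → Northgate Foods Inc. (R2): 34% × 76% × 23% = 5.9432% of Crosswind Logistics SA.
Aggregating (R3): 9.8325% + 5.9432% = 15.7757%.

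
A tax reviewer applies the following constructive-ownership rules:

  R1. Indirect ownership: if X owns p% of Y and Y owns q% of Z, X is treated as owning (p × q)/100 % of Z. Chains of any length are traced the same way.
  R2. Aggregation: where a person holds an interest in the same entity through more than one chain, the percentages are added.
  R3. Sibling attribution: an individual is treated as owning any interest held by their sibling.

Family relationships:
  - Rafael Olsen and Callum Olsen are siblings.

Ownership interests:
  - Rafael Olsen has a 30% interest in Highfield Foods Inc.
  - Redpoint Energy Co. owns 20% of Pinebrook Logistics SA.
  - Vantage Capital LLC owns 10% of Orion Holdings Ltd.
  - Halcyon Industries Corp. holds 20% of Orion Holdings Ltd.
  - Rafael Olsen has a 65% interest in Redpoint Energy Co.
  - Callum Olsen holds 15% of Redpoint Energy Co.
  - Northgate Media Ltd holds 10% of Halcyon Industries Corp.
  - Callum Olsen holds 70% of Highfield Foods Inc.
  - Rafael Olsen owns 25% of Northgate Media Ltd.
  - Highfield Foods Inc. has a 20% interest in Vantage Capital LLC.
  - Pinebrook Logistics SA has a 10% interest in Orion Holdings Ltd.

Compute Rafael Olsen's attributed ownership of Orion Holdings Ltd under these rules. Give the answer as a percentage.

4.1%

By sibling attribution (R3), Rafael Olsen is treated as also owning Callum Olsen's interest in Highfield Foods Inc, giving 30% + 70% = 100%.
By sibling attribution (R3), Rafael Olsen is treated as also owning Callum Olsen's interest in Redpoint Energy Co, giving 65% + 15% = 80%.
Chain via Highfield Foods Inc. → Vantage Capital LLC (R1): 100% × 20% × 10% = 2% of Orion Holdings Ltd.
Chain via Redpoint Energy Co. → Pinebrook Logistics SA (R1): 80% × 20% × 10% = 1.6% of Orion Holdings Ltd.
Chain via Northgate Media Ltd → Halcyon Industries Corp. (R1): 25% × 10% × 20% = 0.5% of Orion Holdings Ltd.
Aggregating (R2): 2% + 1.6% + 0.5% = 4.1%.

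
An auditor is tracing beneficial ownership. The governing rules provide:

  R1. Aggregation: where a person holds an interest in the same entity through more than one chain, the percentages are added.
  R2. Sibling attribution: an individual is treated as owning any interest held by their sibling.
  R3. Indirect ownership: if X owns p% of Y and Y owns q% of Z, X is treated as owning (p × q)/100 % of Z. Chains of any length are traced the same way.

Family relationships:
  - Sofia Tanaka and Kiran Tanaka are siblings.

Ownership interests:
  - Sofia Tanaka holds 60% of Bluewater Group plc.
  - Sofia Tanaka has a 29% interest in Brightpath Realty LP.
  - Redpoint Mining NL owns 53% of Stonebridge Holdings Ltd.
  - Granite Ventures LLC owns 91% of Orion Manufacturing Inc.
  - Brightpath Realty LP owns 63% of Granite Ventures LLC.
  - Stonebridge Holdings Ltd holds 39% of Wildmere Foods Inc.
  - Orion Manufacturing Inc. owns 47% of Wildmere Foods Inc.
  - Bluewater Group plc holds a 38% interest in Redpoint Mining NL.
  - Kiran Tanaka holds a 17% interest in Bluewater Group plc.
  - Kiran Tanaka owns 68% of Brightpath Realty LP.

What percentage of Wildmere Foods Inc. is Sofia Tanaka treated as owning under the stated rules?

By sibling attribution (R2), Sofia Tanaka is treated as also owning Kiran Tanaka's interest in Brightpath Realty LP, giving 29% + 68% = 97%.
By sibling attribution (R2), Sofia Tanaka is treated as also owning Kiran Tanaka's interest in Bluewater Group plc, giving 60% + 17% = 77%.
Chain via Brightpath Realty LP → Granite Ventures LLC → Orion Manufacturing Inc. (R3): 97% × 63% × 91% × 47% = 26.136747% of Wildmere Foods Inc.
Chain via Bluewater Group plc → Redpoint Mining NL → Stonebridge Holdings Ltd (R3): 77% × 38% × 53% × 39% = 6.048042% of Wildmere Foods Inc.
Aggregating (R1): 26.136747% + 6.048042% = 32.184789%.

32.184789%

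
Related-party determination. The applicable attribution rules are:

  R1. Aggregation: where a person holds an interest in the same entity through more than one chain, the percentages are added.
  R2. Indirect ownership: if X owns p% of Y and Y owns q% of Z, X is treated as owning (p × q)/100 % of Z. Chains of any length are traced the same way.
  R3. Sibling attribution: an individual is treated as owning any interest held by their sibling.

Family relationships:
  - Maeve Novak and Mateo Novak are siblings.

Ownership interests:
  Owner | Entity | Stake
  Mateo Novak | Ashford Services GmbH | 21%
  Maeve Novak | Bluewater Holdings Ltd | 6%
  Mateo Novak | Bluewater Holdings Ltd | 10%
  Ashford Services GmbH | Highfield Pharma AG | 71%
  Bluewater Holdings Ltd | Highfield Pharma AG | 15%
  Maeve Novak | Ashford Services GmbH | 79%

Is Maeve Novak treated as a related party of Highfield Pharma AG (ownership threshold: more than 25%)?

Yes

By sibling attribution (R3), Maeve Novak is treated as also owning Mateo Novak's interest in Ashford Services GmbH, giving 79% + 21% = 100%.
By sibling attribution (R3), Maeve Novak is treated as also owning Mateo Novak's interest in Bluewater Holdings Ltd, giving 6% + 10% = 16%.
Chain via Ashford Services GmbH (R2): 100% × 71% = 71% of Highfield Pharma AG.
Chain via Bluewater Holdings Ltd (R2): 16% × 15% = 2.4% of Highfield Pharma AG.
Aggregating (R1): 71% + 2.4% = 73.4%.
73.4% exceeds the 25% threshold, so Maeve is a related party to Highfield Pharma AG.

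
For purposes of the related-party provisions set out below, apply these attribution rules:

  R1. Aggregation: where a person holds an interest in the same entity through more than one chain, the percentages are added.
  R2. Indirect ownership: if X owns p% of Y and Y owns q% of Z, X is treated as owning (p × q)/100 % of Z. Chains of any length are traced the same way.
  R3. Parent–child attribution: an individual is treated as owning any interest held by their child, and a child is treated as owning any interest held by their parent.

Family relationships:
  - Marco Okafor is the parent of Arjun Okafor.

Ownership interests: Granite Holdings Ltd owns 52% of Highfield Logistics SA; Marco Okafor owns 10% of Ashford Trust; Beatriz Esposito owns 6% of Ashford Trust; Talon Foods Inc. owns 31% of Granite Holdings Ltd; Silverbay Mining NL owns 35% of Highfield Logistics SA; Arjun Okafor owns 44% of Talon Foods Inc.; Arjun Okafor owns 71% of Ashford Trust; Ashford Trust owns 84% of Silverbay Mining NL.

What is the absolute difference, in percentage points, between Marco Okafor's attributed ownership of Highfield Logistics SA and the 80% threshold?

By parent–child attribution (R3), Marco Okafor is treated as also owning Arjun Okafor's interest in Ashford Trust, giving 10% + 71% = 81%.
By parent–child attribution (R3), Marco Okafor is treated as owning Arjun Okafor's 44% interest in Talon Foods Inc.
Chain via Ashford Trust → Silverbay Mining NL (R2): 81% × 84% × 35% = 23.814% of Highfield Logistics SA.
Chain via Talon Foods Inc. → Granite Holdings Ltd (R2): 44% × 31% × 52% = 7.0928% of Highfield Logistics SA.
Aggregating (R1): 23.814% + 7.0928% = 30.9068%.
30.9068% falls short of the 80% threshold by 49.0932 percentage points.

49.0932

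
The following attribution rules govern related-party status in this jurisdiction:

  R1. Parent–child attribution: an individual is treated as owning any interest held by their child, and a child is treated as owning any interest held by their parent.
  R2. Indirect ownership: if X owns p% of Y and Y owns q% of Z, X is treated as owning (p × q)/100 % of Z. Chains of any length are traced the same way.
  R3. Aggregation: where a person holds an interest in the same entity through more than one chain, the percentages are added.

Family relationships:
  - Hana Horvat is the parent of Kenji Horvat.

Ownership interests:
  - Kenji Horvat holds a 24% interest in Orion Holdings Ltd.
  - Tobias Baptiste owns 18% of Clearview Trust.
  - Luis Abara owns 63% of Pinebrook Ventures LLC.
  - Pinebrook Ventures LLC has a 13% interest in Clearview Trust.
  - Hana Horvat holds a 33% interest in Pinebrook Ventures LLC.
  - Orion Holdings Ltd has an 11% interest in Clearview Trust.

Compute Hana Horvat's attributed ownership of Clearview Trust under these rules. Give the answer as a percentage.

By parent–child attribution (R1), Hana Horvat is treated as owning Kenji Horvat's 24% interest in Orion Holdings Ltd.
Chain via Pinebrook Ventures LLC (R2): 33% × 13% = 4.29% of Clearview Trust.
Chain via Orion Holdings Ltd (R2): 24% × 11% = 2.64% of Clearview Trust.
Aggregating (R3): 4.29% + 2.64% = 6.93%.

6.93%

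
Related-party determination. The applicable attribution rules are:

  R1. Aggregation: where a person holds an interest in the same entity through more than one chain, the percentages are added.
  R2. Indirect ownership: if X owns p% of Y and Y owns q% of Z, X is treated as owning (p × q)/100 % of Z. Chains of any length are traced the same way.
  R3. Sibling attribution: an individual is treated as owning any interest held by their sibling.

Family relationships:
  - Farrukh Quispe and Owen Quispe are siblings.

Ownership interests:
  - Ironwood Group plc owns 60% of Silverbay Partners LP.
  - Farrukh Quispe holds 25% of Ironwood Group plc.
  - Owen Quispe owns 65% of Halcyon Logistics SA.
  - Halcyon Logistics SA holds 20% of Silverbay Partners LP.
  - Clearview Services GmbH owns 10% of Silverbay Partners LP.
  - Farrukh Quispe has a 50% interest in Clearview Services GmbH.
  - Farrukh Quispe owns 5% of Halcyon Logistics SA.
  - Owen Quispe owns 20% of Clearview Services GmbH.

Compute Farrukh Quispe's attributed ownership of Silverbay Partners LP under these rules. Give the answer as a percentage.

36%

By sibling attribution (R3), Farrukh Quispe is treated as also owning Owen Quispe's interest in Halcyon Logistics SA, giving 5% + 65% = 70%.
By sibling attribution (R3), Farrukh Quispe is treated as also owning Owen Quispe's interest in Clearview Services GmbH, giving 50% + 20% = 70%.
Chain via Halcyon Logistics SA (R2): 70% × 20% = 14% of Silverbay Partners LP.
Chain via Ironwood Group plc (R2): 25% × 60% = 15% of Silverbay Partners LP.
Chain via Clearview Services GmbH (R2): 70% × 10% = 7% of Silverbay Partners LP.
Aggregating (R1): 14% + 15% + 7% = 36%.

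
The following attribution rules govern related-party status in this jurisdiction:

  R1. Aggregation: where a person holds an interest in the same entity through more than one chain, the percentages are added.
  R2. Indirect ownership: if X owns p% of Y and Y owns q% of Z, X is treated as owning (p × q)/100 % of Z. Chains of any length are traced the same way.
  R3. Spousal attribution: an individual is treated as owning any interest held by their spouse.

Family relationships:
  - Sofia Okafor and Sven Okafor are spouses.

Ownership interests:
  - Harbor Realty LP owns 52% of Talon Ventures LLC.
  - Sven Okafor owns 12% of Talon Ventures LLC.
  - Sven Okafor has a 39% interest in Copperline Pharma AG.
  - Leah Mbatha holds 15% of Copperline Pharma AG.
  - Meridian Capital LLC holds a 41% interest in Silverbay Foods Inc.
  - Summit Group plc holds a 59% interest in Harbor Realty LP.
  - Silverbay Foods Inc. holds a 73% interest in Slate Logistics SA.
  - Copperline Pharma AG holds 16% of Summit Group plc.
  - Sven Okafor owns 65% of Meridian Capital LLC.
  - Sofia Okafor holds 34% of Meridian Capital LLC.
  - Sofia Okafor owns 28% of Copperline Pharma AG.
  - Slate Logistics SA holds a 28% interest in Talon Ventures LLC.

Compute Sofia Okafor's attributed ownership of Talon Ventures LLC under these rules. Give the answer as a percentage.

By spousal attribution (R3), Sofia Okafor is treated as also owning Sven Okafor's interest in Copperline Pharma AG, giving 28% + 39% = 67%.
By spousal attribution (R3), Sofia Okafor is treated as also owning Sven Okafor's interest in Meridian Capital LLC, giving 34% + 65% = 99%.
By spousal attribution (R3), Sofia Okafor is treated as owning Sven Okafor's 12% interest in Talon Ventures LLC.
Chain via Copperline Pharma AG → Summit Group plc → Harbor Realty LP (R2): 67% × 16% × 59% × 52% = 3.288896% of Talon Ventures LLC.
Chain via Meridian Capital LLC → Silverbay Foods Inc. → Slate Logistics SA (R2): 99% × 41% × 73% × 28% = 8.296596% of Talon Ventures LLC.
Direct interest in Talon Ventures LLC: 12%.
Aggregating (R1): 3.288896% + 8.296596% + 12% = 23.585492%.

23.585492%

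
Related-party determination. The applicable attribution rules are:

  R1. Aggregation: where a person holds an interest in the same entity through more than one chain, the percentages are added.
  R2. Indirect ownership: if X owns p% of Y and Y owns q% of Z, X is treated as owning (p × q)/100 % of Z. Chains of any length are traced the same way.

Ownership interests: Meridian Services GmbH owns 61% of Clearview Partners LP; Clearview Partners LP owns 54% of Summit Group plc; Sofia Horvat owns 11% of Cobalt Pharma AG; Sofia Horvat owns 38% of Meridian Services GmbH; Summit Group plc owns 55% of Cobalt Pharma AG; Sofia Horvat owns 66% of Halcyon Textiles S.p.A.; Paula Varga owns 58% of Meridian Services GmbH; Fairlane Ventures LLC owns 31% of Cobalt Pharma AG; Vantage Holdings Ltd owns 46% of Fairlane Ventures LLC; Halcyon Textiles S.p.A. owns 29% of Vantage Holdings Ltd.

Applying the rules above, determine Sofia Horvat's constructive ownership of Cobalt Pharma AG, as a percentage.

20.613824%

Chain via Halcyon Textiles S.p.A. → Vantage Holdings Ltd → Fairlane Ventures LLC (R2): 66% × 29% × 46% × 31% = 2.729364% of Cobalt Pharma AG.
Chain via Meridian Services GmbH → Clearview Partners LP → Summit Group plc (R2): 38% × 61% × 54% × 55% = 6.88446% of Cobalt Pharma AG.
Direct interest in Cobalt Pharma AG: 11%.
Aggregating (R1): 2.729364% + 6.88446% + 11% = 20.613824%.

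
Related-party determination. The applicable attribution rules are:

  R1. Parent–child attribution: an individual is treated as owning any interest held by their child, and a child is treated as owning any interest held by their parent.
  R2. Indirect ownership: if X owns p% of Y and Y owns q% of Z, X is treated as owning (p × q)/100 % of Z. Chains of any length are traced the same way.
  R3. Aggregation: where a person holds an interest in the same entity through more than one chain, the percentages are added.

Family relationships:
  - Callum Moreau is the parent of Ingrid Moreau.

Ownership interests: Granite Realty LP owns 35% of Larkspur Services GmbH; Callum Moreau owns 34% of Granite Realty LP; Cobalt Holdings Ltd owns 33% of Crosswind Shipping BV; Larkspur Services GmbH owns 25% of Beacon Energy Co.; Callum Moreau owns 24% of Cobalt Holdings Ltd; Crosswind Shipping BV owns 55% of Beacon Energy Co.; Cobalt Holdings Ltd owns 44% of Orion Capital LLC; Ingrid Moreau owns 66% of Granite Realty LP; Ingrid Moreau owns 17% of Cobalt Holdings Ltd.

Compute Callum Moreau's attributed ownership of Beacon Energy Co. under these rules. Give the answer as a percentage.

By parent–child attribution (R1), Callum Moreau is treated as also owning Ingrid Moreau's interest in Granite Realty LP, giving 34% + 66% = 100%.
By parent–child attribution (R1), Callum Moreau is treated as also owning Ingrid Moreau's interest in Cobalt Holdings Ltd, giving 24% + 17% = 41%.
Chain via Granite Realty LP → Larkspur Services GmbH (R2): 100% × 35% × 25% = 8.75% of Beacon Energy Co.
Chain via Cobalt Holdings Ltd → Crosswind Shipping BV (R2): 41% × 33% × 55% = 7.4415% of Beacon Energy Co.
Aggregating (R3): 8.75% + 7.4415% = 16.1915%.

16.1915%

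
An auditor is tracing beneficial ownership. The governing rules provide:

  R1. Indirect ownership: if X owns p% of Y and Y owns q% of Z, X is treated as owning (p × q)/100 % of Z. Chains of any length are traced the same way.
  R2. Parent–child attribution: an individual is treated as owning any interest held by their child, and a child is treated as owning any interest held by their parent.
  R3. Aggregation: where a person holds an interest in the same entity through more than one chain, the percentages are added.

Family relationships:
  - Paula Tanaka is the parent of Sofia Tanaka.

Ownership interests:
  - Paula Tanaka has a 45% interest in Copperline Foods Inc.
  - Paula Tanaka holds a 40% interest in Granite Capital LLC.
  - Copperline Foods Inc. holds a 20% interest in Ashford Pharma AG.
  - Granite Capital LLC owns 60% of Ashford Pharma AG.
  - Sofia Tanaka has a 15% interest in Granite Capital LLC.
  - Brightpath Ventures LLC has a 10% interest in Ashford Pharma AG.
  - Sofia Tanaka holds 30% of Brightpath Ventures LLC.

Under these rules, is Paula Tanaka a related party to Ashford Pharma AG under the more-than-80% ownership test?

No

By parent–child attribution (R2), Paula Tanaka is treated as also owning Sofia Tanaka's interest in Granite Capital LLC, giving 40% + 15% = 55%.
By parent–child attribution (R2), Paula Tanaka is treated as owning Sofia Tanaka's 30% interest in Brightpath Ventures LLC.
Chain via Granite Capital LLC (R1): 55% × 60% = 33% of Ashford Pharma AG.
Chain via Copperline Foods Inc. (R1): 45% × 20% = 9% of Ashford Pharma AG.
Chain via Brightpath Ventures LLC (R1): 30% × 10% = 3% of Ashford Pharma AG.
Aggregating (R3): 33% + 9% + 3% = 45%.
45% does not exceed the 80% threshold, so Paula is not a related party to Ashford Pharma AG.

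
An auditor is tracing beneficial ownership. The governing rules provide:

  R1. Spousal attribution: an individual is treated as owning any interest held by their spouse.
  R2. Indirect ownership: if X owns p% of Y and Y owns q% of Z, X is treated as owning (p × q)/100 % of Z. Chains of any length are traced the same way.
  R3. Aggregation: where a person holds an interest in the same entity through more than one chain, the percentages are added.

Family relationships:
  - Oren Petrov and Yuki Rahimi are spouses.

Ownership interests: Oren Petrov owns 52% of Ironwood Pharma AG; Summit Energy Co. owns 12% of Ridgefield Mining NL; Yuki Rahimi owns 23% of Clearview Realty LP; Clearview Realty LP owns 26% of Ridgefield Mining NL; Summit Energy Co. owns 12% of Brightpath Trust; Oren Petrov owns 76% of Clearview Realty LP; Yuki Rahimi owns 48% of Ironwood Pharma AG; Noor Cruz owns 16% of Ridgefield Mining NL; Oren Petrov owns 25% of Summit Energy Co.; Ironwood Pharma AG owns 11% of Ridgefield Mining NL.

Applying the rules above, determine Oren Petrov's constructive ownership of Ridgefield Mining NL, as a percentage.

39.74%

By spousal attribution (R1), Oren Petrov is treated as also owning Yuki Rahimi's interest in Clearview Realty LP, giving 76% + 23% = 99%.
By spousal attribution (R1), Oren Petrov is treated as also owning Yuki Rahimi's interest in Ironwood Pharma AG, giving 52% + 48% = 100%.
Chain via Clearview Realty LP (R2): 99% × 26% = 25.74% of Ridgefield Mining NL.
Chain via Summit Energy Co. (R2): 25% × 12% = 3% of Ridgefield Mining NL.
Chain via Ironwood Pharma AG (R2): 100% × 11% = 11% of Ridgefield Mining NL.
Aggregating (R3): 25.74% + 3% + 11% = 39.74%.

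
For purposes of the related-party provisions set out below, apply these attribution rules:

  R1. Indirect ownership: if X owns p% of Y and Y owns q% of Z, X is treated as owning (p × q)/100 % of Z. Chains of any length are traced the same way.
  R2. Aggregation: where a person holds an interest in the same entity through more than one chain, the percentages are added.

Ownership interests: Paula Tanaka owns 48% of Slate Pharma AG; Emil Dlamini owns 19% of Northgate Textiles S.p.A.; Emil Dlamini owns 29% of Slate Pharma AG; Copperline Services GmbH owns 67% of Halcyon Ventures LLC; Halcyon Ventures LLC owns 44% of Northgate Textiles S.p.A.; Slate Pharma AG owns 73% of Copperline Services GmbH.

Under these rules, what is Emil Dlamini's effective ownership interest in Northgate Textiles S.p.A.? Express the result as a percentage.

25.240916%

Chain via Slate Pharma AG → Copperline Services GmbH → Halcyon Ventures LLC (R1): 29% × 73% × 67% × 44% = 6.240916% of Northgate Textiles S.p.A.
Direct interest in Northgate Textiles S.p.A: 19%.
Aggregating (R2): 6.240916% + 19% = 25.240916%.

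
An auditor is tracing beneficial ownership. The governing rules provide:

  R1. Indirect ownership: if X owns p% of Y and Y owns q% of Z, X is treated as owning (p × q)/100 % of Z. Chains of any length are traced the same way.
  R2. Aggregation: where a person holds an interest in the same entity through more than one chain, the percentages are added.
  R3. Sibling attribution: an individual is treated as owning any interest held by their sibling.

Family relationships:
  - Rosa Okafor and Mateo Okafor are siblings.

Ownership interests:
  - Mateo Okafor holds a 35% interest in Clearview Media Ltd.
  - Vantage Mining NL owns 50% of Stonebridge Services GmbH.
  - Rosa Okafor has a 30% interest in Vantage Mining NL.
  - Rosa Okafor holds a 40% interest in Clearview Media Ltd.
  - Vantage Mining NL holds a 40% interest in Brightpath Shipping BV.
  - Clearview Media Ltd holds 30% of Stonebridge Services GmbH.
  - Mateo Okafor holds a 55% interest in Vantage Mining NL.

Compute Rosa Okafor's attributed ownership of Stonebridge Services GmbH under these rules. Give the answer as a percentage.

By sibling attribution (R3), Rosa Okafor is treated as also owning Mateo Okafor's interest in Clearview Media Ltd, giving 40% + 35% = 75%.
By sibling attribution (R3), Rosa Okafor is treated as also owning Mateo Okafor's interest in Vantage Mining NL, giving 30% + 55% = 85%.
Chain via Clearview Media Ltd (R1): 75% × 30% = 22.5% of Stonebridge Services GmbH.
Chain via Vantage Mining NL (R1): 85% × 50% = 42.5% of Stonebridge Services GmbH.
Aggregating (R2): 22.5% + 42.5% = 65%.

65%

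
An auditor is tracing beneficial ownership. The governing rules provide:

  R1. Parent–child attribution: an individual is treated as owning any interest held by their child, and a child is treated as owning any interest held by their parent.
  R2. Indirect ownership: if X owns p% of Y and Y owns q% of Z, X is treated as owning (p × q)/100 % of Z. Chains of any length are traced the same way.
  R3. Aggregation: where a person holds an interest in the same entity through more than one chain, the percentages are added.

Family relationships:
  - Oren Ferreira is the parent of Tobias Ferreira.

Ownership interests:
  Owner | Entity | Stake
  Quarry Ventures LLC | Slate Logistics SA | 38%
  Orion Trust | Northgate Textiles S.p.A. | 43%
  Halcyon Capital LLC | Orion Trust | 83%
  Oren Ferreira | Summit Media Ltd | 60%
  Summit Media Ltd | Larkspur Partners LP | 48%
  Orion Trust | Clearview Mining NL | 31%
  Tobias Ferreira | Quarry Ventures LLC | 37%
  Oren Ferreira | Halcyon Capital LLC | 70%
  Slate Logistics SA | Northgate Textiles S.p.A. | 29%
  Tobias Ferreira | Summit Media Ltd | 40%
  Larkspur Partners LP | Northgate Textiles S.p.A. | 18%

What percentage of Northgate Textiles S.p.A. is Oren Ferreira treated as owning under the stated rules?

By parent–child attribution (R1), Oren Ferreira is treated as also owning Tobias Ferreira's interest in Summit Media Ltd, giving 60% + 40% = 100%.
By parent–child attribution (R1), Oren Ferreira is treated as owning Tobias Ferreira's 37% interest in Quarry Ventures LLC.
Chain via Halcyon Capital LLC → Orion Trust (R2): 70% × 83% × 43% = 24.983% of Northgate Textiles S.p.A.
Chain via Summit Media Ltd → Larkspur Partners LP (R2): 100% × 48% × 18% = 8.64% of Northgate Textiles S.p.A.
Chain via Quarry Ventures LLC → Slate Logistics SA (R2): 37% × 38% × 29% = 4.0774% of Northgate Textiles S.p.A.
Aggregating (R3): 24.983% + 8.64% + 4.0774% = 37.7004%.

37.7004%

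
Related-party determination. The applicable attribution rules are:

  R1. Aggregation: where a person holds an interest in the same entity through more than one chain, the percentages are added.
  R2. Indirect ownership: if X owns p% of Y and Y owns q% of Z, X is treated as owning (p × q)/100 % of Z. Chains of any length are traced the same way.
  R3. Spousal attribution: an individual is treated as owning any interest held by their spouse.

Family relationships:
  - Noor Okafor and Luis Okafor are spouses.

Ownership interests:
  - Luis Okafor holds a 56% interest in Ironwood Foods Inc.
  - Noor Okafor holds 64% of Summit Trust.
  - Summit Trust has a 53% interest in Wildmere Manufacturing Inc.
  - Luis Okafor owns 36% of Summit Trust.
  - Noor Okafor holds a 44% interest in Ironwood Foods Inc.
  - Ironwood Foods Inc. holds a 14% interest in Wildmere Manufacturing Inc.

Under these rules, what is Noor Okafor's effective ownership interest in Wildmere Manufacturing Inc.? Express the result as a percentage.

67%

By spousal attribution (R3), Noor Okafor is treated as also owning Luis Okafor's interest in Ironwood Foods Inc, giving 44% + 56% = 100%.
By spousal attribution (R3), Noor Okafor is treated as also owning Luis Okafor's interest in Summit Trust, giving 64% + 36% = 100%.
Chain via Ironwood Foods Inc. (R2): 100% × 14% = 14% of Wildmere Manufacturing Inc.
Chain via Summit Trust (R2): 100% × 53% = 53% of Wildmere Manufacturing Inc.
Aggregating (R1): 14% + 53% = 67%.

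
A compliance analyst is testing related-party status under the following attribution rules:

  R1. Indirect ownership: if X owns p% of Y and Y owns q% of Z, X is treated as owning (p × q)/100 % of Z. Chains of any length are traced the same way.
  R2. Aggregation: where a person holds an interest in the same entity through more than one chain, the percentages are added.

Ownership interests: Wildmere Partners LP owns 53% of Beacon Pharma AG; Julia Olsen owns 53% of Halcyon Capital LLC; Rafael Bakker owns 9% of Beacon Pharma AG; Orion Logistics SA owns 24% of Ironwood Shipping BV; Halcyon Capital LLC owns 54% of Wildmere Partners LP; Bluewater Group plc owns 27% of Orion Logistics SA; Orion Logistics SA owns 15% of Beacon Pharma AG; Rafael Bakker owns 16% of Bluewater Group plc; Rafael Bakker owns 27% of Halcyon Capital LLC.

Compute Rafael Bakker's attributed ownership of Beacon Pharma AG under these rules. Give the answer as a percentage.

17.3754%

Chain via Bluewater Group plc → Orion Logistics SA (R1): 16% × 27% × 15% = 0.648% of Beacon Pharma AG.
Chain via Halcyon Capital LLC → Wildmere Partners LP (R1): 27% × 54% × 53% = 7.7274% of Beacon Pharma AG.
Direct interest in Beacon Pharma AG: 9%.
Aggregating (R2): 0.648% + 7.7274% + 9% = 17.3754%.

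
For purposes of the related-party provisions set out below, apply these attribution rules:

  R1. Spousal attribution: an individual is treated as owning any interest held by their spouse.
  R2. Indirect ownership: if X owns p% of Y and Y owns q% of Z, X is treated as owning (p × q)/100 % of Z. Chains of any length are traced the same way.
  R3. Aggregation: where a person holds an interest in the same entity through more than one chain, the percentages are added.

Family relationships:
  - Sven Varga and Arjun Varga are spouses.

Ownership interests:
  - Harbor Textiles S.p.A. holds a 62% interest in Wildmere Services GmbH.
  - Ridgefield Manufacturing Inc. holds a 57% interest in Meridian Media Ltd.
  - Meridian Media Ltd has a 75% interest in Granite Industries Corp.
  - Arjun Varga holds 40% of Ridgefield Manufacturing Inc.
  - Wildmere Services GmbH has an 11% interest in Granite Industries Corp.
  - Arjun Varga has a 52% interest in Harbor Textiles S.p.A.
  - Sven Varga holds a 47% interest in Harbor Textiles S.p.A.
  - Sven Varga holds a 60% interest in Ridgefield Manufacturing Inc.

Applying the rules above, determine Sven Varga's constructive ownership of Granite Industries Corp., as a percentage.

By spousal attribution (R1), Sven Varga is treated as also owning Arjun Varga's interest in Ridgefield Manufacturing Inc, giving 60% + 40% = 100%.
By spousal attribution (R1), Sven Varga is treated as also owning Arjun Varga's interest in Harbor Textiles S.p.A, giving 47% + 52% = 99%.
Chain via Ridgefield Manufacturing Inc. → Meridian Media Ltd (R2): 100% × 57% × 75% = 42.75% of Granite Industries Corp.
Chain via Harbor Textiles S.p.A. → Wildmere Services GmbH (R2): 99% × 62% × 11% = 6.7518% of Granite Industries Corp.
Aggregating (R3): 42.75% + 6.7518% = 49.5018%.

49.5018%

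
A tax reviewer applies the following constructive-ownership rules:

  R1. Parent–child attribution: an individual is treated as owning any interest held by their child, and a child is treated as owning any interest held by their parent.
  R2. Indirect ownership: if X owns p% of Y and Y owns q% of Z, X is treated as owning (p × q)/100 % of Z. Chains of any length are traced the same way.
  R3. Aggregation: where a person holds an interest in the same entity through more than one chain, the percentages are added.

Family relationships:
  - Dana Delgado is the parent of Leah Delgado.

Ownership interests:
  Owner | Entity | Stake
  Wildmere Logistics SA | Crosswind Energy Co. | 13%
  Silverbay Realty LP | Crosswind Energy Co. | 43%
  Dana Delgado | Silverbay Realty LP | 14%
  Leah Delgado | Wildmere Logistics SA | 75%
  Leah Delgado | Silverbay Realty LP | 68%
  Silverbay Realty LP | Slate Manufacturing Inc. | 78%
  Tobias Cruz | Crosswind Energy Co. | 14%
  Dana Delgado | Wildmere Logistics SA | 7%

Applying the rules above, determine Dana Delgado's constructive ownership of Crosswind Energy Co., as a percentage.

45.92%

By parent–child attribution (R1), Dana Delgado is treated as also owning Leah Delgado's interest in Silverbay Realty LP, giving 14% + 68% = 82%.
By parent–child attribution (R1), Dana Delgado is treated as also owning Leah Delgado's interest in Wildmere Logistics SA, giving 7% + 75% = 82%.
Chain via Silverbay Realty LP (R2): 82% × 43% = 35.26% of Crosswind Energy Co.
Chain via Wildmere Logistics SA (R2): 82% × 13% = 10.66% of Crosswind Energy Co.
Aggregating (R3): 35.26% + 10.66% = 45.92%.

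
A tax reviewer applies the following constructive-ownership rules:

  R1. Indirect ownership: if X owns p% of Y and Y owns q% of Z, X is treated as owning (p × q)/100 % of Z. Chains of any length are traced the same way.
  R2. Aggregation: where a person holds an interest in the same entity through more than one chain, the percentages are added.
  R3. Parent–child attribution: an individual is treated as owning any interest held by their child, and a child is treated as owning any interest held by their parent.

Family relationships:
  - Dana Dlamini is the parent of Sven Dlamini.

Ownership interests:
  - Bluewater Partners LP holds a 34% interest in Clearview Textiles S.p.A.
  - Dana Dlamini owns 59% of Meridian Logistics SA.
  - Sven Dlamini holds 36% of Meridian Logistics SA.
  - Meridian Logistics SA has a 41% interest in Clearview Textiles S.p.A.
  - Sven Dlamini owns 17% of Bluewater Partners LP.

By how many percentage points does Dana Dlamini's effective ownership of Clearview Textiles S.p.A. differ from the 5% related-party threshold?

39.73

By parent–child attribution (R3), Dana Dlamini is treated as also owning Sven Dlamini's interest in Meridian Logistics SA, giving 59% + 36% = 95%.
By parent–child attribution (R3), Dana Dlamini is treated as owning Sven Dlamini's 17% interest in Bluewater Partners LP.
Chain via Meridian Logistics SA (R1): 95% × 41% = 38.95% of Clearview Textiles S.p.A.
Chain via Bluewater Partners LP (R1): 17% × 34% = 5.78% of Clearview Textiles S.p.A.
Aggregating (R2): 38.95% + 5.78% = 44.73%.
44.73% exceeds the 5% threshold by 39.73 percentage points.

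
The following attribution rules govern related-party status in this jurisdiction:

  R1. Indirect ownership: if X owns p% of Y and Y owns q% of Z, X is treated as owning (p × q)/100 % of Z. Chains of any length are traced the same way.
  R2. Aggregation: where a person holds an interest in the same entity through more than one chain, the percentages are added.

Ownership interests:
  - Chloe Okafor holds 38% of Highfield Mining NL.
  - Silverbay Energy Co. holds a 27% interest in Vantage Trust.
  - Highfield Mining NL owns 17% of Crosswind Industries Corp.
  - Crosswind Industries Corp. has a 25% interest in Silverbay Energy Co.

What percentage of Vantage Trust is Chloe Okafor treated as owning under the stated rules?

0.43605%

Chain via Highfield Mining NL → Crosswind Industries Corp. → Silverbay Energy Co. (R1): 38% × 17% × 25% × 27% = 0.43605% of Vantage Trust.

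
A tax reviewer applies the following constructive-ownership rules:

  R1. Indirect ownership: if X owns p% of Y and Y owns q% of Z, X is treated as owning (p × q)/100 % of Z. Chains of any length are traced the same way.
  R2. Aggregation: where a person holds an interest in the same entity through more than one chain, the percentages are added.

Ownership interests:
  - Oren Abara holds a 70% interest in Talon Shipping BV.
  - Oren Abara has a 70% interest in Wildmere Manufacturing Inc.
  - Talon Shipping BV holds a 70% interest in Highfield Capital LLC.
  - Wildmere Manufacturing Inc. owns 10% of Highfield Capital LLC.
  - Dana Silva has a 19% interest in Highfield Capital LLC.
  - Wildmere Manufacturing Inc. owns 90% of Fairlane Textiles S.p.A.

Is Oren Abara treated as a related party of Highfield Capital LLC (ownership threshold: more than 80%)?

Chain via Wildmere Manufacturing Inc. (R1): 70% × 10% = 7% of Highfield Capital LLC.
Chain via Talon Shipping BV (R1): 70% × 70% = 49% of Highfield Capital LLC.
Aggregating (R2): 7% + 49% = 56%.
56% does not exceed the 80% threshold, so Oren is not a related party to Highfield Capital LLC.

No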